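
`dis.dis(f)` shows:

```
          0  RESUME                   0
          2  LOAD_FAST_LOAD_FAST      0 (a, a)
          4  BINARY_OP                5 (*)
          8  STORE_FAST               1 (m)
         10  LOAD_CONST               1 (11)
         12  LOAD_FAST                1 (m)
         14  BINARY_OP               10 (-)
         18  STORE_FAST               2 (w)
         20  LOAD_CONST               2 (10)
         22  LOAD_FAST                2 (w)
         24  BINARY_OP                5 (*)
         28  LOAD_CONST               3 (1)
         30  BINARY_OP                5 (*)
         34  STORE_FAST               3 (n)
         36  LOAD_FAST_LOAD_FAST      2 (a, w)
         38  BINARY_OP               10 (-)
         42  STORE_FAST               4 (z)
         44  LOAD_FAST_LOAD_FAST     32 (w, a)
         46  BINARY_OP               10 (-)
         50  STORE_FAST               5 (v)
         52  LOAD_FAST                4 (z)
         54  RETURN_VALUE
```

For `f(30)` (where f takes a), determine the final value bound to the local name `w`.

-889

LOAD_FAST_LOAD_FAST a,a → push 30,30. Stack: [30, 30]
BINARY_OP * → 30 * 30 = 900. Stack: [900]
STORE_FAST m → m=900. Stack: []
LOAD_CONST → push 11. Stack: [11]
LOAD_FAST m → push 900. Stack: [11, 900]
BINARY_OP - → 11 - 900 = -889. Stack: [-889]
STORE_FAST w → w=-889. Stack: []
LOAD_CONST → push 10. Stack: [10]
LOAD_FAST w → push -889. Stack: [10, -889]
BINARY_OP * → 10 * -889 = -8890. Stack: [-8890]
LOAD_CONST → push 1. Stack: [-8890, 1]
BINARY_OP * → -8890 * 1 = -8890. Stack: [-8890]
STORE_FAST n → n=-8890. Stack: []
LOAD_FAST_LOAD_FAST a,w → push 30,-889. Stack: [30, -889]
BINARY_OP - → 30 - -889 = 919. Stack: [919]
STORE_FAST z → z=919. Stack: []
LOAD_FAST_LOAD_FAST w,a → push -889,30. Stack: [-889, 30]
BINARY_OP - → -889 - 30 = -919. Stack: [-919]
STORE_FAST v → v=-919. Stack: []
LOAD_FAST z → push 919. Stack: [919]
RETURN_VALUE → return 919.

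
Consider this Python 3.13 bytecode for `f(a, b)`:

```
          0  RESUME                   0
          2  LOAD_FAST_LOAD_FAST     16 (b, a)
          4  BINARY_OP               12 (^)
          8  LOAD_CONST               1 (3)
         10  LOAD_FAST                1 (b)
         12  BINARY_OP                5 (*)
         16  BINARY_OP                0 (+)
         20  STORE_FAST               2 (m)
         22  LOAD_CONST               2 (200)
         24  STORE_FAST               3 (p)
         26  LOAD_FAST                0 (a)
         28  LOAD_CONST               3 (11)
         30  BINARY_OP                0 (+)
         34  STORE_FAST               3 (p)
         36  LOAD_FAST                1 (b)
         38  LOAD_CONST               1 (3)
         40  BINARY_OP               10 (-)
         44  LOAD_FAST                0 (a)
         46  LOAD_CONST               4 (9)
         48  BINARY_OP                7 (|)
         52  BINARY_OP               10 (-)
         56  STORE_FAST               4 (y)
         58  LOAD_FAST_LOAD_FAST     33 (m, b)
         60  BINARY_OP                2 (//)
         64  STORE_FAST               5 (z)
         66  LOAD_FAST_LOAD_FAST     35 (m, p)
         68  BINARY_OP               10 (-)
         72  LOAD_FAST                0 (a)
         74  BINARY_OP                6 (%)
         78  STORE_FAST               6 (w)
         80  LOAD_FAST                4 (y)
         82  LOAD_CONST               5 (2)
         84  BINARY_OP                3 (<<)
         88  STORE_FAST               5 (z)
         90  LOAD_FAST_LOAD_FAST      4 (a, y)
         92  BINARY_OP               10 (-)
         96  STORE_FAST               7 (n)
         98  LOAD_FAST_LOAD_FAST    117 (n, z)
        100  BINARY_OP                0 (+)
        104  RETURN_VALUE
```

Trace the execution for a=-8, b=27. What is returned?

LOAD_FAST_LOAD_FAST b,a → push 27,-8. Stack: [27, -8]
BINARY_OP ^ → 27 ^ -8 = -29. Stack: [-29]
LOAD_CONST → push 3. Stack: [-29, 3]
LOAD_FAST b → push 27. Stack: [-29, 3, 27]
BINARY_OP * → 3 * 27 = 81. Stack: [-29, 81]
BINARY_OP + → -29 + 81 = 52. Stack: [52]
STORE_FAST m → m=52. Stack: []
LOAD_CONST → push 200. Stack: [200]
STORE_FAST p → p=200. Stack: []
LOAD_FAST a → push -8. Stack: [-8]
LOAD_CONST → push 11. Stack: [-8, 11]
BINARY_OP + → -8 + 11 = 3. Stack: [3]
STORE_FAST p → p=3. Stack: []
LOAD_FAST b → push 27. Stack: [27]
LOAD_CONST → push 3. Stack: [27, 3]
BINARY_OP - → 27 - 3 = 24. Stack: [24]
LOAD_FAST a → push -8. Stack: [24, -8]
LOAD_CONST → push 9. Stack: [24, -8, 9]
BINARY_OP | → -8 | 9 = -7. Stack: [24, -7]
BINARY_OP - → 24 - -7 = 31. Stack: [31]
STORE_FAST y → y=31. Stack: []
LOAD_FAST_LOAD_FAST m,b → push 52,27. Stack: [52, 27]
BINARY_OP // → 52 // 27 = 1. Stack: [1]
STORE_FAST z → z=1. Stack: []
LOAD_FAST_LOAD_FAST m,p → push 52,3. Stack: [52, 3]
BINARY_OP - → 52 - 3 = 49. Stack: [49]
LOAD_FAST a → push -8. Stack: [49, -8]
BINARY_OP % → 49 % -8 = -7. Stack: [-7]
STORE_FAST w → w=-7. Stack: []
LOAD_FAST y → push 31. Stack: [31]
LOAD_CONST → push 2. Stack: [31, 2]
BINARY_OP << → 31 << 2 = 124. Stack: [124]
STORE_FAST z → z=124. Stack: []
LOAD_FAST_LOAD_FAST a,y → push -8,31. Stack: [-8, 31]
BINARY_OP - → -8 - 31 = -39. Stack: [-39]
STORE_FAST n → n=-39. Stack: []
LOAD_FAST_LOAD_FAST n,z → push -39,124. Stack: [-39, 124]
BINARY_OP + → -39 + 124 = 85. Stack: [85]
RETURN_VALUE → return 85.

85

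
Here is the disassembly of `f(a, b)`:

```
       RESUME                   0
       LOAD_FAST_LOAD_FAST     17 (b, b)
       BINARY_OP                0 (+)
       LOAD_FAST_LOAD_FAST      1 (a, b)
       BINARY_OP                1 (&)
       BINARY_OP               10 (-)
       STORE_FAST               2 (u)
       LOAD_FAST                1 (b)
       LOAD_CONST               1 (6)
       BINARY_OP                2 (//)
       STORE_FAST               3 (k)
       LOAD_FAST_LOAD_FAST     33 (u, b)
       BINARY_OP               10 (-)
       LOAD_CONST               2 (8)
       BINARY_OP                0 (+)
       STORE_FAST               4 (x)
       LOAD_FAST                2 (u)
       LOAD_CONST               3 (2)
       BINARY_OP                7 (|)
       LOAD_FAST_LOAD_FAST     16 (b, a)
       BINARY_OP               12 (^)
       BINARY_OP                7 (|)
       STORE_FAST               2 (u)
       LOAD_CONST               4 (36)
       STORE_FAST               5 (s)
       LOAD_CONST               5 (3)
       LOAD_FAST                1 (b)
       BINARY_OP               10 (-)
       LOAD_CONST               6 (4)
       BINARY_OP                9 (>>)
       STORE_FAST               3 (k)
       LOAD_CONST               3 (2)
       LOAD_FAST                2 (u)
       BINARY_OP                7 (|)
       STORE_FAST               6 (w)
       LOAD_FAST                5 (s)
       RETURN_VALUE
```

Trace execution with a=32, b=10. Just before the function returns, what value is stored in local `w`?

LOAD_FAST_LOAD_FAST b,b → push 10,10. Stack: [10, 10]
BINARY_OP + → 10 + 10 = 20. Stack: [20]
LOAD_FAST_LOAD_FAST a,b → push 32,10. Stack: [20, 32, 10]
BINARY_OP & → 32 & 10 = 0. Stack: [20, 0]
BINARY_OP - → 20 - 0 = 20. Stack: [20]
STORE_FAST u → u=20. Stack: []
LOAD_FAST b → push 10. Stack: [10]
LOAD_CONST → push 6. Stack: [10, 6]
BINARY_OP // → 10 // 6 = 1. Stack: [1]
STORE_FAST k → k=1. Stack: []
LOAD_FAST_LOAD_FAST u,b → push 20,10. Stack: [20, 10]
BINARY_OP - → 20 - 10 = 10. Stack: [10]
LOAD_CONST → push 8. Stack: [10, 8]
BINARY_OP + → 10 + 8 = 18. Stack: [18]
STORE_FAST x → x=18. Stack: []
LOAD_FAST u → push 20. Stack: [20]
LOAD_CONST → push 2. Stack: [20, 2]
BINARY_OP | → 20 | 2 = 22. Stack: [22]
LOAD_FAST_LOAD_FAST b,a → push 10,32. Stack: [22, 10, 32]
BINARY_OP ^ → 10 ^ 32 = 42. Stack: [22, 42]
BINARY_OP | → 22 | 42 = 62. Stack: [62]
STORE_FAST u → u=62. Stack: []
LOAD_CONST → push 36. Stack: [36]
STORE_FAST s → s=36. Stack: []
LOAD_CONST → push 3. Stack: [3]
LOAD_FAST b → push 10. Stack: [3, 10]
BINARY_OP - → 3 - 10 = -7. Stack: [-7]
LOAD_CONST → push 4. Stack: [-7, 4]
BINARY_OP >> → -7 >> 4 = -1. Stack: [-1]
STORE_FAST k → k=-1. Stack: []
LOAD_CONST → push 2. Stack: [2]
LOAD_FAST u → push 62. Stack: [2, 62]
BINARY_OP | → 2 | 62 = 62. Stack: [62]
STORE_FAST w → w=62. Stack: []
LOAD_FAST s → push 36. Stack: [36]
RETURN_VALUE → return 36.

62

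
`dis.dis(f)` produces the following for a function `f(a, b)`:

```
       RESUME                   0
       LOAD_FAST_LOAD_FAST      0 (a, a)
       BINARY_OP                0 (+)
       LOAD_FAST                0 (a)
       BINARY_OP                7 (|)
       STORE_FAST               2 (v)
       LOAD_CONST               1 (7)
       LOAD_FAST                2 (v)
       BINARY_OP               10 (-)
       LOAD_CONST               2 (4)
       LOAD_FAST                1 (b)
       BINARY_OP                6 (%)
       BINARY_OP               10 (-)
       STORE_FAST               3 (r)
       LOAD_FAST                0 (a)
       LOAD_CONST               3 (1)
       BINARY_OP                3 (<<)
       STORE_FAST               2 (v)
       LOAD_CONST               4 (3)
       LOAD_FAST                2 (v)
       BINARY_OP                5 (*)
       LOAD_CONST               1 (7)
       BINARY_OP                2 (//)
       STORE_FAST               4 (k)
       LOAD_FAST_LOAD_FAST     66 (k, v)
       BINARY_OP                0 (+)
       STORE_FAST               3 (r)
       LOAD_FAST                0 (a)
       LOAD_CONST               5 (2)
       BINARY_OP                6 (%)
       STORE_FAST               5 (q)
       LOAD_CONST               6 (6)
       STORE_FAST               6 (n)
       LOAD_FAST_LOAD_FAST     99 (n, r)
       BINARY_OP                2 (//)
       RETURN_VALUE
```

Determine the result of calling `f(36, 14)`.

0

LOAD_FAST_LOAD_FAST a,a → push 36,36. Stack: [36, 36]
BINARY_OP + → 36 + 36 = 72. Stack: [72]
LOAD_FAST a → push 36. Stack: [72, 36]
BINARY_OP | → 72 | 36 = 108. Stack: [108]
STORE_FAST v → v=108. Stack: []
LOAD_CONST → push 7. Stack: [7]
LOAD_FAST v → push 108. Stack: [7, 108]
BINARY_OP - → 7 - 108 = -101. Stack: [-101]
LOAD_CONST → push 4. Stack: [-101, 4]
LOAD_FAST b → push 14. Stack: [-101, 4, 14]
BINARY_OP % → 4 % 14 = 4. Stack: [-101, 4]
BINARY_OP - → -101 - 4 = -105. Stack: [-105]
STORE_FAST r → r=-105. Stack: []
LOAD_FAST a → push 36. Stack: [36]
LOAD_CONST → push 1. Stack: [36, 1]
BINARY_OP << → 36 << 1 = 72. Stack: [72]
STORE_FAST v → v=72. Stack: []
LOAD_CONST → push 3. Stack: [3]
LOAD_FAST v → push 72. Stack: [3, 72]
BINARY_OP * → 3 * 72 = 216. Stack: [216]
LOAD_CONST → push 7. Stack: [216, 7]
BINARY_OP // → 216 // 7 = 30. Stack: [30]
STORE_FAST k → k=30. Stack: []
LOAD_FAST_LOAD_FAST k,v → push 30,72. Stack: [30, 72]
BINARY_OP + → 30 + 72 = 102. Stack: [102]
STORE_FAST r → r=102. Stack: []
LOAD_FAST a → push 36. Stack: [36]
LOAD_CONST → push 2. Stack: [36, 2]
BINARY_OP % → 36 % 2 = 0. Stack: [0]
STORE_FAST q → q=0. Stack: []
LOAD_CONST → push 6. Stack: [6]
STORE_FAST n → n=6. Stack: []
LOAD_FAST_LOAD_FAST n,r → push 6,102. Stack: [6, 102]
BINARY_OP // → 6 // 102 = 0. Stack: [0]
RETURN_VALUE → return 0.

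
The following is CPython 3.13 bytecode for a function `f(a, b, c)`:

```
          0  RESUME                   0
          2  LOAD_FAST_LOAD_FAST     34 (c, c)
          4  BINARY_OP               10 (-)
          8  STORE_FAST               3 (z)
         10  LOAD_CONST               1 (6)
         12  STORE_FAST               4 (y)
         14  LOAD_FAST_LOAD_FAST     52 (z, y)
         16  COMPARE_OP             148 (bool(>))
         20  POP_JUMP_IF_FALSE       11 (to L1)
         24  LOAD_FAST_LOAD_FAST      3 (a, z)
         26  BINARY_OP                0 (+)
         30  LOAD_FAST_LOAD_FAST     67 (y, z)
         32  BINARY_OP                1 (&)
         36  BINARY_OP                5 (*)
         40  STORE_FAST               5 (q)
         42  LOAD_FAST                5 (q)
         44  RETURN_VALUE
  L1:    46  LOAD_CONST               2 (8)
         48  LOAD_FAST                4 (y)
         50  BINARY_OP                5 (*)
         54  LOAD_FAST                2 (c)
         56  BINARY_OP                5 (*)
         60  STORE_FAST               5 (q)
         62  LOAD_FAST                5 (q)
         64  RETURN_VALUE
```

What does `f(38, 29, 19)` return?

LOAD_FAST_LOAD_FAST c,c → push 19,19. Stack: [19, 19]
BINARY_OP - → 19 - 19 = 0. Stack: [0]
STORE_FAST z → z=0. Stack: []
LOAD_CONST → push 6. Stack: [6]
STORE_FAST y → y=6. Stack: []
LOAD_FAST_LOAD_FAST z,y → push 0,6. Stack: [0, 6]
COMPARE_OP bool(>) → 0 vs 6 = False. Stack: [False]
POP_JUMP_IF_FALSE → pop False; jump. Stack: []
LOAD_CONST → push 8. Stack: [8]
LOAD_FAST y → push 6. Stack: [8, 6]
BINARY_OP * → 8 * 6 = 48. Stack: [48]
LOAD_FAST c → push 19. Stack: [48, 19]
BINARY_OP * → 48 * 19 = 912. Stack: [912]
STORE_FAST q → q=912. Stack: []
LOAD_FAST q → push 912. Stack: [912]
RETURN_VALUE → return 912.

912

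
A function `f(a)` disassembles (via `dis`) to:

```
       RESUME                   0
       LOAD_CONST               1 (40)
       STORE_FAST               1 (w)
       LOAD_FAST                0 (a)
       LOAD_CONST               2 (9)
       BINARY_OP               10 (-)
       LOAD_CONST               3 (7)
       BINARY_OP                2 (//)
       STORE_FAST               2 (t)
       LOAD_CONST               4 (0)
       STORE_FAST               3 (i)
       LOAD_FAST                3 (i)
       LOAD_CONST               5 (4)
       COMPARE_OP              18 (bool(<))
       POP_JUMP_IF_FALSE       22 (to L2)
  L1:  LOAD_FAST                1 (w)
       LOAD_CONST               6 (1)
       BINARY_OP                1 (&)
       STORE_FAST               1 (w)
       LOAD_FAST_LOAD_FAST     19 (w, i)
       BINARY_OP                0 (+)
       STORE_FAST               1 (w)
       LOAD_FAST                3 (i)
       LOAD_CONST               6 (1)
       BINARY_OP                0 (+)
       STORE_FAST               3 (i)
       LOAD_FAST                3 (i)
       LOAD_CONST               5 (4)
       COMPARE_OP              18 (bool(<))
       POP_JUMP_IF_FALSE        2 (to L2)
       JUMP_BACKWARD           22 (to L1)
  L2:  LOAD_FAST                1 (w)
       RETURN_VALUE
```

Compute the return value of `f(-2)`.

4

LOAD_CONST → push 40
STORE_FAST w → w=40
LOAD_FAST a → push -2
LOAD_CONST → push 9
BINARY_OP - → -2 - 9 = -11
LOAD_CONST → push 7
BINARY_OP // → -11 // 7 = -2
STORE_FAST t → t=-2
LOAD_CONST → push 0
STORE_FAST i → i=0
LOAD_FAST i → push 0
LOAD_CONST → push 4
COMPARE_OP bool(<) → 0 vs 4 = True
POP_JUMP_IF_FALSE → pop True; no jump
LOAD_FAST w → push 40
LOAD_CONST → push 1
BINARY_OP & → 40 & 1 = 0
STORE_FAST w → w=0
LOAD_FAST_LOAD_FAST w,i → push 0,0
BINARY_OP + → 0 + 0 = 0
STORE_FAST w → w=0
LOAD_FAST i → push 0
LOAD_CONST → push 1
BINARY_OP + → 0 + 1 = 1
STORE_FAST i → i=1
LOAD_FAST i → push 1
LOAD_CONST → push 4
COMPARE_OP bool(<) → 1 vs 4 = True
POP_JUMP_IF_FALSE → pop True; no jump
LOAD_FAST w → push 0
LOAD_CONST → push 1
BINARY_OP & → 0 & 1 = 0
STORE_FAST w → w=0
LOAD_FAST_LOAD_FAST w,i → push 0,1
BINARY_OP + → 0 + 1 = 1
STORE_FAST w → w=1
LOAD_FAST i → push 1
LOAD_CONST → push 1
BINARY_OP + → 1 + 1 = 2
STORE_FAST i → i=2
LOAD_FAST i → push 2
LOAD_CONST → push 4
COMPARE_OP bool(<) → 2 vs 4 = True
POP_JUMP_IF_FALSE → pop True; no jump
LOAD_FAST w → push 1
LOAD_CONST → push 1
BINARY_OP & → 1 & 1 = 1
STORE_FAST w → w=1
LOAD_FAST_LOAD_FAST w,i → push 1,2
BINARY_OP + → 1 + 2 = 3
STORE_FAST w → w=3
LOAD_FAST i → push 2
LOAD_CONST → push 1
BINARY_OP + → 2 + 1 = 3
STORE_FAST i → i=3
LOAD_FAST i → push 3
LOAD_CONST → push 4
COMPARE_OP bool(<) → 3 vs 4 = True
POP_JUMP_IF_FALSE → pop True; no jump
LOAD_FAST w → push 3
LOAD_CONST → push 1
BINARY_OP & → 3 & 1 = 1
STORE_FAST w → w=1
LOAD_FAST_LOAD_FAST w,i → push 1,3
BINARY_OP + → 1 + 3 = 4
STORE_FAST w → w=4
LOAD_FAST i → push 3
LOAD_CONST → push 1
BINARY_OP + → 3 + 1 = 4
STORE_FAST i → i=4
LOAD_FAST i → push 4
LOAD_CONST → push 4
COMPARE_OP bool(<) → 4 vs 4 = False
POP_JUMP_IF_FALSE → pop False; jump
LOAD_FAST w → push 4
RETURN_VALUE → return 4.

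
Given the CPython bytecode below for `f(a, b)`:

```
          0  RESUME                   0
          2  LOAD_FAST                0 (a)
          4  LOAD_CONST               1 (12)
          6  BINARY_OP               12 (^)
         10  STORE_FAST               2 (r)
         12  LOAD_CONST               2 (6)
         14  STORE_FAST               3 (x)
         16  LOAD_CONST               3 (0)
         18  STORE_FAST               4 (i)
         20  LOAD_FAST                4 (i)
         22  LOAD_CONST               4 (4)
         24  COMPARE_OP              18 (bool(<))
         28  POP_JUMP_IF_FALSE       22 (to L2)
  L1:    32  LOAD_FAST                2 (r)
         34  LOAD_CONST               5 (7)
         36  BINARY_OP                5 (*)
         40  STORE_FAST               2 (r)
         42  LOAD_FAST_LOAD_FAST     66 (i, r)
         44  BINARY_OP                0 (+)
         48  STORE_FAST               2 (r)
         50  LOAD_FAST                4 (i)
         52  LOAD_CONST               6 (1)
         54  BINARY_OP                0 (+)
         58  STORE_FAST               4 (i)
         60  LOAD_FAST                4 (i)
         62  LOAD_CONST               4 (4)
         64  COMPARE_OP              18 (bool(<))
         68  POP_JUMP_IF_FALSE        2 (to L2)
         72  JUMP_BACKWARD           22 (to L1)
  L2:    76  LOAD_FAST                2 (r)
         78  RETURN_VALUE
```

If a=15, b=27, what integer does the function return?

LOAD_FAST a → push 15
LOAD_CONST → push 12
BINARY_OP ^ → 15 ^ 12 = 3
STORE_FAST r → r=3
LOAD_CONST → push 6
STORE_FAST x → x=6
LOAD_CONST → push 0
STORE_FAST i → i=0
LOAD_FAST i → push 0
LOAD_CONST → push 4
COMPARE_OP bool(<) → 0 vs 4 = True
POP_JUMP_IF_FALSE → pop True; no jump
LOAD_FAST r → push 3
LOAD_CONST → push 7
BINARY_OP * → 3 * 7 = 21
STORE_FAST r → r=21
LOAD_FAST_LOAD_FAST i,r → push 0,21
BINARY_OP + → 0 + 21 = 21
STORE_FAST r → r=21
LOAD_FAST i → push 0
LOAD_CONST → push 1
BINARY_OP + → 0 + 1 = 1
STORE_FAST i → i=1
LOAD_FAST i → push 1
LOAD_CONST → push 4
COMPARE_OP bool(<) → 1 vs 4 = True
POP_JUMP_IF_FALSE → pop True; no jump
LOAD_FAST r → push 21
LOAD_CONST → push 7
BINARY_OP * → 21 * 7 = 147
STORE_FAST r → r=147
LOAD_FAST_LOAD_FAST i,r → push 1,147
BINARY_OP + → 1 + 147 = 148
STORE_FAST r → r=148
LOAD_FAST i → push 1
LOAD_CONST → push 1
BINARY_OP + → 1 + 1 = 2
STORE_FAST i → i=2
LOAD_FAST i → push 2
LOAD_CONST → push 4
COMPARE_OP bool(<) → 2 vs 4 = True
POP_JUMP_IF_FALSE → pop True; no jump
LOAD_FAST r → push 148
LOAD_CONST → push 7
BINARY_OP * → 148 * 7 = 1036
STORE_FAST r → r=1036
LOAD_FAST_LOAD_FAST i,r → push 2,1036
BINARY_OP + → 2 + 1036 = 1038
STORE_FAST r → r=1038
LOAD_FAST i → push 2
LOAD_CONST → push 1
BINARY_OP + → 2 + 1 = 3
STORE_FAST i → i=3
LOAD_FAST i → push 3
LOAD_CONST → push 4
COMPARE_OP bool(<) → 3 vs 4 = True
POP_JUMP_IF_FALSE → pop True; no jump
LOAD_FAST r → push 1038
LOAD_CONST → push 7
BINARY_OP * → 1038 * 7 = 7266
STORE_FAST r → r=7266
LOAD_FAST_LOAD_FAST i,r → push 3,7266
BINARY_OP + → 3 + 7266 = 7269
STORE_FAST r → r=7269
LOAD_FAST i → push 3
LOAD_CONST → push 1
BINARY_OP + → 3 + 1 = 4
STORE_FAST i → i=4
LOAD_FAST i → push 4
LOAD_CONST → push 4
COMPARE_OP bool(<) → 4 vs 4 = False
POP_JUMP_IF_FALSE → pop False; jump
LOAD_FAST r → push 7269
RETURN_VALUE → return 7269.

7269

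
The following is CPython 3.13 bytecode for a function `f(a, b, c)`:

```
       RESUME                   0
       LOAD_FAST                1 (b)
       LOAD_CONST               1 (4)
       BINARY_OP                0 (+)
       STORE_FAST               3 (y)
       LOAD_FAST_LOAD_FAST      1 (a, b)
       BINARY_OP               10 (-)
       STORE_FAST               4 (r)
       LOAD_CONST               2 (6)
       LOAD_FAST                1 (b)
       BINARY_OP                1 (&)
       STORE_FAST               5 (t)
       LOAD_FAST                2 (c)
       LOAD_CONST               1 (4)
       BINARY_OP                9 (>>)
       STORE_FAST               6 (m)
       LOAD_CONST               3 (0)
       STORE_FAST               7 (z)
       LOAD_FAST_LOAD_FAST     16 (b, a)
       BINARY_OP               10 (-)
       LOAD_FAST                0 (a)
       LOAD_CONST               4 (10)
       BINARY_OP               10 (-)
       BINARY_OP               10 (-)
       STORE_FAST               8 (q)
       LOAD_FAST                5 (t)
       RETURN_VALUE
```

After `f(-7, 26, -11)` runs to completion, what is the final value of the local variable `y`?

30

LOAD_FAST b → push 26. Stack: [26]
LOAD_CONST → push 4. Stack: [26, 4]
BINARY_OP + → 26 + 4 = 30. Stack: [30]
STORE_FAST y → y=30. Stack: []
LOAD_FAST_LOAD_FAST a,b → push -7,26. Stack: [-7, 26]
BINARY_OP - → -7 - 26 = -33. Stack: [-33]
STORE_FAST r → r=-33. Stack: []
LOAD_CONST → push 6. Stack: [6]
LOAD_FAST b → push 26. Stack: [6, 26]
BINARY_OP & → 6 & 26 = 2. Stack: [2]
STORE_FAST t → t=2. Stack: []
LOAD_FAST c → push -11. Stack: [-11]
LOAD_CONST → push 4. Stack: [-11, 4]
BINARY_OP >> → -11 >> 4 = -1. Stack: [-1]
STORE_FAST m → m=-1. Stack: []
LOAD_CONST → push 0. Stack: [0]
STORE_FAST z → z=0. Stack: []
LOAD_FAST_LOAD_FAST b,a → push 26,-7. Stack: [26, -7]
BINARY_OP - → 26 - -7 = 33. Stack: [33]
LOAD_FAST a → push -7. Stack: [33, -7]
LOAD_CONST → push 10. Stack: [33, -7, 10]
BINARY_OP - → -7 - 10 = -17. Stack: [33, -17]
BINARY_OP - → 33 - -17 = 50. Stack: [50]
STORE_FAST q → q=50. Stack: []
LOAD_FAST t → push 2. Stack: [2]
RETURN_VALUE → return 2.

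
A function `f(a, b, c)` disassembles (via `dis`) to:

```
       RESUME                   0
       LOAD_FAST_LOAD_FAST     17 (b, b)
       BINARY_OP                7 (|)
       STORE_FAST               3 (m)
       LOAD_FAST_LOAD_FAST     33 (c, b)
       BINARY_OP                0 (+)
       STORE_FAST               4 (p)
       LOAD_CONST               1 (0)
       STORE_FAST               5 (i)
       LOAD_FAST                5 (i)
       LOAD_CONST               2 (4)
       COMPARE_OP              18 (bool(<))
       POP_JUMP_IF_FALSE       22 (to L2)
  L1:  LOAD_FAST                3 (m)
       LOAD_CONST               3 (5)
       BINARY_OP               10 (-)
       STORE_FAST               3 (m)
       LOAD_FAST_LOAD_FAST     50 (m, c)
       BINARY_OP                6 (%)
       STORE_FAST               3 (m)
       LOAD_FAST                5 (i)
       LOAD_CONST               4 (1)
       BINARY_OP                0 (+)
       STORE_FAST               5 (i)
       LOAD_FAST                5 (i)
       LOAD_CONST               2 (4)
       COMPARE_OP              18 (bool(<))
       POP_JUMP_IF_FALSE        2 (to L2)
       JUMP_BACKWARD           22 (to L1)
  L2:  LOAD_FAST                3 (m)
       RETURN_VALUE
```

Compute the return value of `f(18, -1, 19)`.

LOAD_FAST_LOAD_FAST b,b → push -1,-1
BINARY_OP | → -1 | -1 = -1
STORE_FAST m → m=-1
LOAD_FAST_LOAD_FAST c,b → push 19,-1
BINARY_OP + → 19 + -1 = 18
STORE_FAST p → p=18
LOAD_CONST → push 0
STORE_FAST i → i=0
LOAD_FAST i → push 0
LOAD_CONST → push 4
COMPARE_OP bool(<) → 0 vs 4 = True
POP_JUMP_IF_FALSE → pop True; no jump
LOAD_FAST m → push -1
LOAD_CONST → push 5
BINARY_OP - → -1 - 5 = -6
STORE_FAST m → m=-6
LOAD_FAST_LOAD_FAST m,c → push -6,19
BINARY_OP % → -6 % 19 = 13
STORE_FAST m → m=13
LOAD_FAST i → push 0
LOAD_CONST → push 1
BINARY_OP + → 0 + 1 = 1
STORE_FAST i → i=1
LOAD_FAST i → push 1
LOAD_CONST → push 4
COMPARE_OP bool(<) → 1 vs 4 = True
POP_JUMP_IF_FALSE → pop True; no jump
LOAD_FAST m → push 13
LOAD_CONST → push 5
BINARY_OP - → 13 - 5 = 8
STORE_FAST m → m=8
LOAD_FAST_LOAD_FAST m,c → push 8,19
BINARY_OP % → 8 % 19 = 8
STORE_FAST m → m=8
LOAD_FAST i → push 1
LOAD_CONST → push 1
BINARY_OP + → 1 + 1 = 2
STORE_FAST i → i=2
LOAD_FAST i → push 2
LOAD_CONST → push 4
COMPARE_OP bool(<) → 2 vs 4 = True
POP_JUMP_IF_FALSE → pop True; no jump
LOAD_FAST m → push 8
LOAD_CONST → push 5
BINARY_OP - → 8 - 5 = 3
STORE_FAST m → m=3
LOAD_FAST_LOAD_FAST m,c → push 3,19
BINARY_OP % → 3 % 19 = 3
STORE_FAST m → m=3
LOAD_FAST i → push 2
LOAD_CONST → push 1
BINARY_OP + → 2 + 1 = 3
STORE_FAST i → i=3
LOAD_FAST i → push 3
LOAD_CONST → push 4
COMPARE_OP bool(<) → 3 vs 4 = True
POP_JUMP_IF_FALSE → pop True; no jump
LOAD_FAST m → push 3
LOAD_CONST → push 5
BINARY_OP - → 3 - 5 = -2
STORE_FAST m → m=-2
LOAD_FAST_LOAD_FAST m,c → push -2,19
BINARY_OP % → -2 % 19 = 17
STORE_FAST m → m=17
LOAD_FAST i → push 3
LOAD_CONST → push 1
BINARY_OP + → 3 + 1 = 4
STORE_FAST i → i=4
LOAD_FAST i → push 4
LOAD_CONST → push 4
COMPARE_OP bool(<) → 4 vs 4 = False
POP_JUMP_IF_FALSE → pop False; jump
LOAD_FAST m → push 17
RETURN_VALUE → return 17.

17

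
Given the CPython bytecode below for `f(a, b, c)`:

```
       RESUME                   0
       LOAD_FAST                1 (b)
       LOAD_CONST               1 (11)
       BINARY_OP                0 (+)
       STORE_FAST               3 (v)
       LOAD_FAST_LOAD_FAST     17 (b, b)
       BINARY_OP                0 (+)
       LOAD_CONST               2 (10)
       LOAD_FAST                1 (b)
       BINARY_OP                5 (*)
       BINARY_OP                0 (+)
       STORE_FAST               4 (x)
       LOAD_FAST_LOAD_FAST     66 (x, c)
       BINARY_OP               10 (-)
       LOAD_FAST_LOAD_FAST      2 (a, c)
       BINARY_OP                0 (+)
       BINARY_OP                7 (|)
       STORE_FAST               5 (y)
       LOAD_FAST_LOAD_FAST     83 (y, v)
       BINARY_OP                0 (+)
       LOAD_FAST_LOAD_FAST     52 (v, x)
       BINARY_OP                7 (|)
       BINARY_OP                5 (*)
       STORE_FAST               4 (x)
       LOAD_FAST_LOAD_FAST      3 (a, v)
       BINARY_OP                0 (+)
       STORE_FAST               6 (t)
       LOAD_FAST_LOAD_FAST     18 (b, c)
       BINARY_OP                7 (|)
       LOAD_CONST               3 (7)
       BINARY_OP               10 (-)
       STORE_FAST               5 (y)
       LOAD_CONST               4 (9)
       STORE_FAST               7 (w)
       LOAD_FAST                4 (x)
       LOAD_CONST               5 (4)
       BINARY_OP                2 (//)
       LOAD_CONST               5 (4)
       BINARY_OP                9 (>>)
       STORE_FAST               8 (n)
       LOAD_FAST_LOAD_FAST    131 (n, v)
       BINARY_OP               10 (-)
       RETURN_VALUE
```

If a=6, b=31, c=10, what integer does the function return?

LOAD_FAST b → push 31. Stack: [31]
LOAD_CONST → push 11. Stack: [31, 11]
BINARY_OP + → 31 + 11 = 42. Stack: [42]
STORE_FAST v → v=42. Stack: []
LOAD_FAST_LOAD_FAST b,b → push 31,31. Stack: [31, 31]
BINARY_OP + → 31 + 31 = 62. Stack: [62]
LOAD_CONST → push 10. Stack: [62, 10]
LOAD_FAST b → push 31. Stack: [62, 10, 31]
BINARY_OP * → 10 * 31 = 310. Stack: [62, 310]
BINARY_OP + → 62 + 310 = 372. Stack: [372]
STORE_FAST x → x=372. Stack: []
LOAD_FAST_LOAD_FAST x,c → push 372,10. Stack: [372, 10]
BINARY_OP - → 372 - 10 = 362. Stack: [362]
LOAD_FAST_LOAD_FAST a,c → push 6,10. Stack: [362, 6, 10]
BINARY_OP + → 6 + 10 = 16. Stack: [362, 16]
BINARY_OP | → 362 | 16 = 378. Stack: [378]
STORE_FAST y → y=378. Stack: []
LOAD_FAST_LOAD_FAST y,v → push 378,42. Stack: [378, 42]
BINARY_OP + → 378 + 42 = 420. Stack: [420]
LOAD_FAST_LOAD_FAST v,x → push 42,372. Stack: [420, 42, 372]
BINARY_OP | → 42 | 372 = 382. Stack: [420, 382]
BINARY_OP * → 420 * 382 = 160440. Stack: [160440]
STORE_FAST x → x=160440. Stack: []
LOAD_FAST_LOAD_FAST a,v → push 6,42. Stack: [6, 42]
BINARY_OP + → 6 + 42 = 48. Stack: [48]
STORE_FAST t → t=48. Stack: []
LOAD_FAST_LOAD_FAST b,c → push 31,10. Stack: [31, 10]
BINARY_OP | → 31 | 10 = 31. Stack: [31]
LOAD_CONST → push 7. Stack: [31, 7]
BINARY_OP - → 31 - 7 = 24. Stack: [24]
STORE_FAST y → y=24. Stack: []
LOAD_CONST → push 9. Stack: [9]
STORE_FAST w → w=9. Stack: []
LOAD_FAST x → push 160440. Stack: [160440]
LOAD_CONST → push 4. Stack: [160440, 4]
BINARY_OP // → 160440 // 4 = 40110. Stack: [40110]
LOAD_CONST → push 4. Stack: [40110, 4]
BINARY_OP >> → 40110 >> 4 = 2506. Stack: [2506]
STORE_FAST n → n=2506. Stack: []
LOAD_FAST_LOAD_FAST n,v → push 2506,42. Stack: [2506, 42]
BINARY_OP - → 2506 - 42 = 2464. Stack: [2464]
RETURN_VALUE → return 2464.

2464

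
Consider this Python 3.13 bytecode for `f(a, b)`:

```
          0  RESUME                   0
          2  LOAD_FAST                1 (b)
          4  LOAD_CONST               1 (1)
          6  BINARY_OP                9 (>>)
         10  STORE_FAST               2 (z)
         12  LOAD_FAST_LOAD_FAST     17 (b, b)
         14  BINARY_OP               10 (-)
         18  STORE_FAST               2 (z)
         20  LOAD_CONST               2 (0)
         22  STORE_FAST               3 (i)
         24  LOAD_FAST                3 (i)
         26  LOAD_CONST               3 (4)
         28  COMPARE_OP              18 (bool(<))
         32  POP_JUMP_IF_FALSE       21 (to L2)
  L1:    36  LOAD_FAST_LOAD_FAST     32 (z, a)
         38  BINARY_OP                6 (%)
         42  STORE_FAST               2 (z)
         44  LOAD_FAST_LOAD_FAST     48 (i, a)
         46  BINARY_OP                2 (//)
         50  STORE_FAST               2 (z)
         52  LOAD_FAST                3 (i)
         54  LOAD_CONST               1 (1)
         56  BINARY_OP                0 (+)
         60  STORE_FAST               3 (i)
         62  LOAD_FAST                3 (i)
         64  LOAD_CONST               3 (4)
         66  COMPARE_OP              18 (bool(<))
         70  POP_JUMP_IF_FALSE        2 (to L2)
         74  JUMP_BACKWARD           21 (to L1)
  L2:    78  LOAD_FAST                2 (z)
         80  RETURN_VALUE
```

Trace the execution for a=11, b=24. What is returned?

LOAD_FAST b → push 24
LOAD_CONST → push 1
BINARY_OP >> → 24 >> 1 = 12
STORE_FAST z → z=12
LOAD_FAST_LOAD_FAST b,b → push 24,24
BINARY_OP - → 24 - 24 = 0
STORE_FAST z → z=0
LOAD_CONST → push 0
STORE_FAST i → i=0
LOAD_FAST i → push 0
LOAD_CONST → push 4
COMPARE_OP bool(<) → 0 vs 4 = True
POP_JUMP_IF_FALSE → pop True; no jump
LOAD_FAST_LOAD_FAST z,a → push 0,11
BINARY_OP % → 0 % 11 = 0
STORE_FAST z → z=0
LOAD_FAST_LOAD_FAST i,a → push 0,11
BINARY_OP // → 0 // 11 = 0
STORE_FAST z → z=0
LOAD_FAST i → push 0
LOAD_CONST → push 1
BINARY_OP + → 0 + 1 = 1
STORE_FAST i → i=1
LOAD_FAST i → push 1
LOAD_CONST → push 4
COMPARE_OP bool(<) → 1 vs 4 = True
POP_JUMP_IF_FALSE → pop True; no jump
LOAD_FAST_LOAD_FAST z,a → push 0,11
BINARY_OP % → 0 % 11 = 0
STORE_FAST z → z=0
LOAD_FAST_LOAD_FAST i,a → push 1,11
BINARY_OP // → 1 // 11 = 0
STORE_FAST z → z=0
LOAD_FAST i → push 1
LOAD_CONST → push 1
BINARY_OP + → 1 + 1 = 2
STORE_FAST i → i=2
LOAD_FAST i → push 2
LOAD_CONST → push 4
COMPARE_OP bool(<) → 2 vs 4 = True
POP_JUMP_IF_FALSE → pop True; no jump
LOAD_FAST_LOAD_FAST z,a → push 0,11
BINARY_OP % → 0 % 11 = 0
STORE_FAST z → z=0
LOAD_FAST_LOAD_FAST i,a → push 2,11
BINARY_OP // → 2 // 11 = 0
STORE_FAST z → z=0
LOAD_FAST i → push 2
LOAD_CONST → push 1
BINARY_OP + → 2 + 1 = 3
STORE_FAST i → i=3
LOAD_FAST i → push 3
LOAD_CONST → push 4
COMPARE_OP bool(<) → 3 vs 4 = True
POP_JUMP_IF_FALSE → pop True; no jump
LOAD_FAST_LOAD_FAST z,a → push 0,11
BINARY_OP % → 0 % 11 = 0
STORE_FAST z → z=0
LOAD_FAST_LOAD_FAST i,a → push 3,11
BINARY_OP // → 3 // 11 = 0
STORE_FAST z → z=0
LOAD_FAST i → push 3
LOAD_CONST → push 1
BINARY_OP + → 3 + 1 = 4
STORE_FAST i → i=4
LOAD_FAST i → push 4
LOAD_CONST → push 4
COMPARE_OP bool(<) → 4 vs 4 = False
POP_JUMP_IF_FALSE → pop False; jump
LOAD_FAST z → push 0
RETURN_VALUE → return 0.

0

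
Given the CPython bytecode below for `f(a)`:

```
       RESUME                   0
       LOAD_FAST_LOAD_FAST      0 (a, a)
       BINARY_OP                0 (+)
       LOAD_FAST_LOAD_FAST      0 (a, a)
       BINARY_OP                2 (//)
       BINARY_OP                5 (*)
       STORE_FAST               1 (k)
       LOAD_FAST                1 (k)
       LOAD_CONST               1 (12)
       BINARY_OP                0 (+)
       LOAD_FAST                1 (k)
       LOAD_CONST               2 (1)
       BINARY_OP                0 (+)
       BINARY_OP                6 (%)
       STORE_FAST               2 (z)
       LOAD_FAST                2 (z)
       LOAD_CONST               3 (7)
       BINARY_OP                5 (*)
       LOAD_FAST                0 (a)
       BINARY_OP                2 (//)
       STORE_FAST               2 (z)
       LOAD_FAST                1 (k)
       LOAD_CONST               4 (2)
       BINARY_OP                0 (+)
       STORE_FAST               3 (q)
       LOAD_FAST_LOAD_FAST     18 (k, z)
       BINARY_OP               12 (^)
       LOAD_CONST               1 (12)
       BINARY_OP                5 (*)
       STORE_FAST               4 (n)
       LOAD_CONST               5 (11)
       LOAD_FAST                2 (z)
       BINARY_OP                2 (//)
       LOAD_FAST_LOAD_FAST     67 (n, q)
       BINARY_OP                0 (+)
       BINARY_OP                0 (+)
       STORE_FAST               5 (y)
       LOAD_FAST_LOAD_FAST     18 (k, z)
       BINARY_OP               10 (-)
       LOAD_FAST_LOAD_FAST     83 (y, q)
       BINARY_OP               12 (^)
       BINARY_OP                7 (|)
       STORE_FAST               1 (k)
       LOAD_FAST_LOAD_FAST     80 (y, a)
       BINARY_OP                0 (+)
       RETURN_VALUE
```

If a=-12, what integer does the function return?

-237

LOAD_FAST_LOAD_FAST a,a → push -12,-12. Stack: [-12, -12]
BINARY_OP + → -12 + -12 = -24. Stack: [-24]
LOAD_FAST_LOAD_FAST a,a → push -12,-12. Stack: [-24, -12, -12]
BINARY_OP // → -12 // -12 = 1. Stack: [-24, 1]
BINARY_OP * → -24 * 1 = -24. Stack: [-24]
STORE_FAST k → k=-24. Stack: []
LOAD_FAST k → push -24. Stack: [-24]
LOAD_CONST → push 12. Stack: [-24, 12]
BINARY_OP + → -24 + 12 = -12. Stack: [-12]
LOAD_FAST k → push -24. Stack: [-12, -24]
LOAD_CONST → push 1. Stack: [-12, -24, 1]
BINARY_OP + → -24 + 1 = -23. Stack: [-12, -23]
BINARY_OP % → -12 % -23 = -12. Stack: [-12]
STORE_FAST z → z=-12. Stack: []
LOAD_FAST z → push -12. Stack: [-12]
LOAD_CONST → push 7. Stack: [-12, 7]
BINARY_OP * → -12 * 7 = -84. Stack: [-84]
LOAD_FAST a → push -12. Stack: [-84, -12]
BINARY_OP // → -84 // -12 = 7. Stack: [7]
STORE_FAST z → z=7. Stack: []
LOAD_FAST k → push -24. Stack: [-24]
LOAD_CONST → push 2. Stack: [-24, 2]
BINARY_OP + → -24 + 2 = -22. Stack: [-22]
STORE_FAST q → q=-22. Stack: []
LOAD_FAST_LOAD_FAST k,z → push -24,7. Stack: [-24, 7]
BINARY_OP ^ → -24 ^ 7 = -17. Stack: [-17]
LOAD_CONST → push 12. Stack: [-17, 12]
BINARY_OP * → -17 * 12 = -204. Stack: [-204]
STORE_FAST n → n=-204. Stack: []
LOAD_CONST → push 11. Stack: [11]
LOAD_FAST z → push 7. Stack: [11, 7]
BINARY_OP // → 11 // 7 = 1. Stack: [1]
LOAD_FAST_LOAD_FAST n,q → push -204,-22. Stack: [1, -204, -22]
BINARY_OP + → -204 + -22 = -226. Stack: [1, -226]
BINARY_OP + → 1 + -226 = -225. Stack: [-225]
STORE_FAST y → y=-225. Stack: []
LOAD_FAST_LOAD_FAST k,z → push -24,7. Stack: [-24, 7]
BINARY_OP - → -24 - 7 = -31. Stack: [-31]
LOAD_FAST_LOAD_FAST y,q → push -225,-22. Stack: [-31, -225, -22]
BINARY_OP ^ → -225 ^ -22 = 245. Stack: [-31, 245]
BINARY_OP | → -31 | 245 = -11. Stack: [-11]
STORE_FAST k → k=-11. Stack: []
LOAD_FAST_LOAD_FAST y,a → push -225,-12. Stack: [-225, -12]
BINARY_OP + → -225 + -12 = -237. Stack: [-237]
RETURN_VALUE → return -237.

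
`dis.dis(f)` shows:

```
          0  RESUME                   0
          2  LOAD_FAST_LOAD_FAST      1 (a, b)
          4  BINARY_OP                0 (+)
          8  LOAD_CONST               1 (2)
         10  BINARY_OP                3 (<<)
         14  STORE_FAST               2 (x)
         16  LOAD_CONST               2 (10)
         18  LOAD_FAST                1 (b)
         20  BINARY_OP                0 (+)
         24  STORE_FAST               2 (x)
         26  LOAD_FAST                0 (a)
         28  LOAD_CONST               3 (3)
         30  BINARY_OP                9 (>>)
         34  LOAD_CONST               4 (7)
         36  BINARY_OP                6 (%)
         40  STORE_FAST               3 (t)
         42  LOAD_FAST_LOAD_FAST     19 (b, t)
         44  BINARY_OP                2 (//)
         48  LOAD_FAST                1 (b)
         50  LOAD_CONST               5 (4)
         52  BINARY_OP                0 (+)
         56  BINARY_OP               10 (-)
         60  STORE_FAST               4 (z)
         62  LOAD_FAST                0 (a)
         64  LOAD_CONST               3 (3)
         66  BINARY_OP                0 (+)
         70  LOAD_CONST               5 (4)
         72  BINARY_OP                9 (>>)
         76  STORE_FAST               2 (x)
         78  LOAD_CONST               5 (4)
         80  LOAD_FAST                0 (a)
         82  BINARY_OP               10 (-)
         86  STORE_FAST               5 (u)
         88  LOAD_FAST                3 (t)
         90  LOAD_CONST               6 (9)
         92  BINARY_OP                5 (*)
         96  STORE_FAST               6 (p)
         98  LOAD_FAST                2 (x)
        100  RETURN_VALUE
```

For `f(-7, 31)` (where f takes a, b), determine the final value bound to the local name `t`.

6

LOAD_FAST_LOAD_FAST a,b → push -7,31. Stack: [-7, 31]
BINARY_OP + → -7 + 31 = 24. Stack: [24]
LOAD_CONST → push 2. Stack: [24, 2]
BINARY_OP << → 24 << 2 = 96. Stack: [96]
STORE_FAST x → x=96. Stack: []
LOAD_CONST → push 10. Stack: [10]
LOAD_FAST b → push 31. Stack: [10, 31]
BINARY_OP + → 10 + 31 = 41. Stack: [41]
STORE_FAST x → x=41. Stack: []
LOAD_FAST a → push -7. Stack: [-7]
LOAD_CONST → push 3. Stack: [-7, 3]
BINARY_OP >> → -7 >> 3 = -1. Stack: [-1]
LOAD_CONST → push 7. Stack: [-1, 7]
BINARY_OP % → -1 % 7 = 6. Stack: [6]
STORE_FAST t → t=6. Stack: []
LOAD_FAST_LOAD_FAST b,t → push 31,6. Stack: [31, 6]
BINARY_OP // → 31 // 6 = 5. Stack: [5]
LOAD_FAST b → push 31. Stack: [5, 31]
LOAD_CONST → push 4. Stack: [5, 31, 4]
BINARY_OP + → 31 + 4 = 35. Stack: [5, 35]
BINARY_OP - → 5 - 35 = -30. Stack: [-30]
STORE_FAST z → z=-30. Stack: []
LOAD_FAST a → push -7. Stack: [-7]
LOAD_CONST → push 3. Stack: [-7, 3]
BINARY_OP + → -7 + 3 = -4. Stack: [-4]
LOAD_CONST → push 4. Stack: [-4, 4]
BINARY_OP >> → -4 >> 4 = -1. Stack: [-1]
STORE_FAST x → x=-1. Stack: []
LOAD_CONST → push 4. Stack: [4]
LOAD_FAST a → push -7. Stack: [4, -7]
BINARY_OP - → 4 - -7 = 11. Stack: [11]
STORE_FAST u → u=11. Stack: []
LOAD_FAST t → push 6. Stack: [6]
LOAD_CONST → push 9. Stack: [6, 9]
BINARY_OP * → 6 * 9 = 54. Stack: [54]
STORE_FAST p → p=54. Stack: []
LOAD_FAST x → push -1. Stack: [-1]
RETURN_VALUE → return -1.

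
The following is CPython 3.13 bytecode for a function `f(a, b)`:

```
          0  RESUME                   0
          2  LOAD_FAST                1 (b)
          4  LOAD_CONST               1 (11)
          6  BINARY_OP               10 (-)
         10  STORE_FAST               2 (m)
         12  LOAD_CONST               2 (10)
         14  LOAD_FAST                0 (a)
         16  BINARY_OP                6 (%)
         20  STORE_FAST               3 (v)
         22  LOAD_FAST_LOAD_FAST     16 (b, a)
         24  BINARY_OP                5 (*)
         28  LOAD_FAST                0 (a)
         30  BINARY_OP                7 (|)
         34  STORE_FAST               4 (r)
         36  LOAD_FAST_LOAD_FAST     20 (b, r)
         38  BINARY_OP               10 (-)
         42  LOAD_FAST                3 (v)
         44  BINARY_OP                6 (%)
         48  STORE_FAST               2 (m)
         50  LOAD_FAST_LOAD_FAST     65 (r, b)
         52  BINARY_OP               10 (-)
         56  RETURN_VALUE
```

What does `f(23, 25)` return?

LOAD_FAST b → push 25. Stack: [25]
LOAD_CONST → push 11. Stack: [25, 11]
BINARY_OP - → 25 - 11 = 14. Stack: [14]
STORE_FAST m → m=14. Stack: []
LOAD_CONST → push 10. Stack: [10]
LOAD_FAST a → push 23. Stack: [10, 23]
BINARY_OP % → 10 % 23 = 10. Stack: [10]
STORE_FAST v → v=10. Stack: []
LOAD_FAST_LOAD_FAST b,a → push 25,23. Stack: [25, 23]
BINARY_OP * → 25 * 23 = 575. Stack: [575]
LOAD_FAST a → push 23. Stack: [575, 23]
BINARY_OP | → 575 | 23 = 575. Stack: [575]
STORE_FAST r → r=575. Stack: []
LOAD_FAST_LOAD_FAST b,r → push 25,575. Stack: [25, 575]
BINARY_OP - → 25 - 575 = -550. Stack: [-550]
LOAD_FAST v → push 10. Stack: [-550, 10]
BINARY_OP % → -550 % 10 = 0. Stack: [0]
STORE_FAST m → m=0. Stack: []
LOAD_FAST_LOAD_FAST r,b → push 575,25. Stack: [575, 25]
BINARY_OP - → 575 - 25 = 550. Stack: [550]
RETURN_VALUE → return 550.

550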